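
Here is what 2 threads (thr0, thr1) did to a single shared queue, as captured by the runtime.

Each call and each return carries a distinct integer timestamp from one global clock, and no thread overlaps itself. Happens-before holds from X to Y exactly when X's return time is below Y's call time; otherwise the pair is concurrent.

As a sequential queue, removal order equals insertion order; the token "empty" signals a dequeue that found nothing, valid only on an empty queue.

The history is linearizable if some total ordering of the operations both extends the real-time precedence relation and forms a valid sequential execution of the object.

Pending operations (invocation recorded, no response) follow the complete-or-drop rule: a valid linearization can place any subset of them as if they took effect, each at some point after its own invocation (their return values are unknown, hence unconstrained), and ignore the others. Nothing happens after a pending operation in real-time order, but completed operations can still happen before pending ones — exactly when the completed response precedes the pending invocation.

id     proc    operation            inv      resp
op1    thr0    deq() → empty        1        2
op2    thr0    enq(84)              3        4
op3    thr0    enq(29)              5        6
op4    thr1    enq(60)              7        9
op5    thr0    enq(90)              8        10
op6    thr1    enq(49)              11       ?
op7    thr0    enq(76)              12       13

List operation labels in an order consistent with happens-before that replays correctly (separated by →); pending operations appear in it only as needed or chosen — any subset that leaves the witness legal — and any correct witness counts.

op1 → op2 → op3 → op4 → op5 → op6 → op7

after step 1 (op1 deq() → empty): queue <>
after step 2 (op2 enq(84)): queue <84>
after step 3 (op3 enq(29)): queue <84,29>
after step 4 (op4 enq(60)): queue <84,29,60>
after step 5 (op5 enq(90)): queue <84,29,60,90>
after step 6 (op6 enq(49) (pending, included)): queue <84,29,60,90,49>
after step 7 (op7 enq(76)): queue <84,29,60,90,49,76>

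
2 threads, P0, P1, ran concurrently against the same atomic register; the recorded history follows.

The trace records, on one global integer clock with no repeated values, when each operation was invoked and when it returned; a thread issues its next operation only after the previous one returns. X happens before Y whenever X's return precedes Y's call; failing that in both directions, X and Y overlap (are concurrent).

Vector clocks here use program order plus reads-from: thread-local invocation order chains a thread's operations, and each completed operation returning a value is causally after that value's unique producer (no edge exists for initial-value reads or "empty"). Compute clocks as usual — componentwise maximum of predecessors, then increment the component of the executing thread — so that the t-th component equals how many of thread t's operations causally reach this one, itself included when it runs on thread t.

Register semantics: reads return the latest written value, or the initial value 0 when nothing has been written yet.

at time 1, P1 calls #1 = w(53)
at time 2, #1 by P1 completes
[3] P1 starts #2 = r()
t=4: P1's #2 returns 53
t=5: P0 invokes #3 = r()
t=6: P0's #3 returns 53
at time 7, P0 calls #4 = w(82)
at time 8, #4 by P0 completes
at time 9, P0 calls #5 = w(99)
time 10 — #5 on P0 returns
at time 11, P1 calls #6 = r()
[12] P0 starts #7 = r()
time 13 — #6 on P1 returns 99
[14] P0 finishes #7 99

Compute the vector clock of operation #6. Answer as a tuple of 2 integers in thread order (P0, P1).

(3, 3)

#1, invoked 1, has no incoming edges; only P1's bump applies → (0, 1)
#2 (invocation 3): componentwise max over VC(#1)=(0, 1), +1 at P1, giving (0, 2)
#3 (invocation 5): componentwise max over VC(#1)=(0, 1), +1 at P0, giving (1, 1)
#4 (invocation 7): componentwise max over VC(#3)=(1, 1), +1 at P0, giving (2, 1)
#5 (invocation 9): componentwise max over VC(#4)=(2, 1), +1 at P0, giving (3, 1)
#7 (invocation 12): componentwise max over VC(#5)=(3, 1), +1 at P0, giving (4, 1)
#6 (invocation 11): componentwise max over VC(#2)=(0, 2), VC(#5)=(3, 1), +1 at P1, giving (3, 3)
target: VC(#6) = (3, 3)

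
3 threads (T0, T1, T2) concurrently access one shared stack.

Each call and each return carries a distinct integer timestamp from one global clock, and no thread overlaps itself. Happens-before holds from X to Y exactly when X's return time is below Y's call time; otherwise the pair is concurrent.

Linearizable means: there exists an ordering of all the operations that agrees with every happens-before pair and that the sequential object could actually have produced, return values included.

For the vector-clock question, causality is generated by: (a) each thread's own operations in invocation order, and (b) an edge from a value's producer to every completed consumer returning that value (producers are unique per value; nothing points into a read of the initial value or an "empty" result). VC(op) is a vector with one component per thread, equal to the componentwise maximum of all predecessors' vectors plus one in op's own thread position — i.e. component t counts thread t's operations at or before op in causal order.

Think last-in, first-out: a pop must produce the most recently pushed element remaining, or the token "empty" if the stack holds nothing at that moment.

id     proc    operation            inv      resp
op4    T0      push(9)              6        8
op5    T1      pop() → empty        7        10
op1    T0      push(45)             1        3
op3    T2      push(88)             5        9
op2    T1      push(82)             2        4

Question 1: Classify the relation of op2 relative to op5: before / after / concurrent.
before

op2 spans [2,4], op5 spans [7,10]
resp(op2)=4 < inv(op5)=7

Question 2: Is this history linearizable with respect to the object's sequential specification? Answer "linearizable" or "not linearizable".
not linearizable

prefix check: 1..9 passes, 1..10 fails once op5's time-10 response joins
real-time-consistent orders of the 5 completed operations: 12 — all fail the stack replay
sample order op1, op2, op3, op4, op5 stalls at step 5 — op5 pop() → empty has no legal effect
sample order op1, op2, op3, op5, op4 stalls at step 4 — op5 pop() → empty has no legal effect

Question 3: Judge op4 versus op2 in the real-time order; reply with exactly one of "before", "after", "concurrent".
after

op4 spans [6,8], op2 spans [2,4]
resp(op2)=4 < inv(op4)=6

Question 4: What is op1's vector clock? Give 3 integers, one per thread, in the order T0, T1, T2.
(1, 0, 0)

VC(op3, invoked at 5): no causal predecessors; +1 on T2 → (0, 0, 1)
VC(op2, invoked at 2): no causal predecessors; +1 on T1 → (0, 1, 0)
VC(op1, invoked at 1): no causal predecessors; +1 on T0 → (1, 0, 0)
from VC(op2)=(0, 1, 0), op5 (invoked 7) maxes components and bumps T1 → (0, 2, 0)
from VC(op1)=(1, 0, 0), op4 (invoked 6) maxes components and bumps T0 → (2, 0, 0)
target: VC(op1) = (1, 0, 0)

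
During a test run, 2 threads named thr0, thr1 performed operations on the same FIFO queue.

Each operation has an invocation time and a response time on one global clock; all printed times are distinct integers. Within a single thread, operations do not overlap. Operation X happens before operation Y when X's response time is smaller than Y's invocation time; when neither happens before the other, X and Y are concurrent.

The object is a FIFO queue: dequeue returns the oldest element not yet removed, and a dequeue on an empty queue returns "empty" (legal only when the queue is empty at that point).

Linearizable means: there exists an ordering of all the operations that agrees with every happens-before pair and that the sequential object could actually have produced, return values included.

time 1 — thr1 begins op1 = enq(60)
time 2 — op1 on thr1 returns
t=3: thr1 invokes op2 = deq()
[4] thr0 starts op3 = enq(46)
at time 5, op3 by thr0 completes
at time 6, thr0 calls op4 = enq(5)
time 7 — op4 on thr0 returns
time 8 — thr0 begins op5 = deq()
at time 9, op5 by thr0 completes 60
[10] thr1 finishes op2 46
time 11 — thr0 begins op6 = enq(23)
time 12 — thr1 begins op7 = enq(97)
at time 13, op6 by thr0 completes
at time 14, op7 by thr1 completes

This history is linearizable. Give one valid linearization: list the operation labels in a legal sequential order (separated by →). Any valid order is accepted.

after step 1 (op1 enq(60)): queue <60>
after step 2 (op3 enq(46)): queue <60,46>
after step 3 (op4 enq(5)): queue <60,46,5>
after step 4 (op5 deq() → 60): queue <46,5>
after step 5 (op2 deq() → 46): queue <5>
after step 6 (op6 enq(23)): queue <5,23>
after step 7 (op7 enq(97)): queue <5,23,97>

op1 → op3 → op4 → op5 → op2 → op6 → op7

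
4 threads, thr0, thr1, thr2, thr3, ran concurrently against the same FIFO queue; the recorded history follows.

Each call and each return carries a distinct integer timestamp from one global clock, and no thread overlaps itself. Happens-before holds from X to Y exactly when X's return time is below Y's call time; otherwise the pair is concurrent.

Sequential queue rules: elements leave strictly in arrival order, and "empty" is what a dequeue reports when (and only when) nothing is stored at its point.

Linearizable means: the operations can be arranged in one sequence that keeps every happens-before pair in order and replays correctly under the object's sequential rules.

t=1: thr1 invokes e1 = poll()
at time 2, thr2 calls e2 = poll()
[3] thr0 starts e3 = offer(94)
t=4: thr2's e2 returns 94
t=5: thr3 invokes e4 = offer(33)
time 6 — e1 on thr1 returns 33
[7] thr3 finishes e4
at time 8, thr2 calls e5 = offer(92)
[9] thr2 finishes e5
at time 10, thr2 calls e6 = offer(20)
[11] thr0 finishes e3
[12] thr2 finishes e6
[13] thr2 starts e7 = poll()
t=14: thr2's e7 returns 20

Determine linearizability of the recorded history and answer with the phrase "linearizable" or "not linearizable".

not linearizable

cut after 13 events: linearizable; cut after 14 events (e7 responds, time 14): not linearizable
all 18 real-time-respecting orders fail — 7 completed FIFO queue operations, no legal replay
sample order e1, e2, e3, e4, e5, e6, e7 stalls at step 1 — e1 poll() → 33 has no legal effect
sample order e1, e2, e4, e3, e5, e6, e7 stalls at step 1 — e1 poll() → 33 has no legal effect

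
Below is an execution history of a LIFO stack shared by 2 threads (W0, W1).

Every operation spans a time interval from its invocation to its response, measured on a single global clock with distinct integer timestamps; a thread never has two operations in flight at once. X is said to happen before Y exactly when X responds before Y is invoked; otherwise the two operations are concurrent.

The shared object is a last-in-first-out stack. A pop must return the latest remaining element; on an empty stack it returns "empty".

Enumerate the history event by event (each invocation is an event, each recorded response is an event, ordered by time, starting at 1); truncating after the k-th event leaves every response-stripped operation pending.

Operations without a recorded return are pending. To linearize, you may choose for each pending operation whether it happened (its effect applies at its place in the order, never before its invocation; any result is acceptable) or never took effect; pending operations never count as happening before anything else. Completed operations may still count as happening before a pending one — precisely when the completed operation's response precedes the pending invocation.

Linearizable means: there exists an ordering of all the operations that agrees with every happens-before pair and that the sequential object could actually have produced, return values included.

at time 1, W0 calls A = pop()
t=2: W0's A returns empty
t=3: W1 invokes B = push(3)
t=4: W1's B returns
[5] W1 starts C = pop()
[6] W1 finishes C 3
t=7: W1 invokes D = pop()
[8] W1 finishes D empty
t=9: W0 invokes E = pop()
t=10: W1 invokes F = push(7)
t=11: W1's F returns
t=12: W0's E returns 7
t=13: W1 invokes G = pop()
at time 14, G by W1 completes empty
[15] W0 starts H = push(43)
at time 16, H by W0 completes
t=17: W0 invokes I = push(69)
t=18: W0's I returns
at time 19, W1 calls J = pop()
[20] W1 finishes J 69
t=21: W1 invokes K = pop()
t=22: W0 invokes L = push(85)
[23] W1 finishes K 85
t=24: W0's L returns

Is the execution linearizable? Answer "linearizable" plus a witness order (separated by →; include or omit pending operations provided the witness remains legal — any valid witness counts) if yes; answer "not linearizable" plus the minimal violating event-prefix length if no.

after step 1 (A pop() → empty): stack <>
after step 2 (B push(3)): stack <3>
after step 3 (C pop() → 3): stack <>
after step 4 (D pop() → empty): stack <>
after step 5 (F push(7)): stack <7>
after step 6 (E pop() → 7): stack <>
after step 7 (G pop() → empty): stack <>
after step 8 (H push(43)): stack <43>
after step 9 (I push(69)): stack <43,69>
after step 10 (J pop() → 69): stack <43>
after step 11 (L push(85)): stack <43,85>
after step 12 (K pop() → 85): stack <43>

linearizable — witness: A → B → C → D → F → E → G → H → I → J → L → K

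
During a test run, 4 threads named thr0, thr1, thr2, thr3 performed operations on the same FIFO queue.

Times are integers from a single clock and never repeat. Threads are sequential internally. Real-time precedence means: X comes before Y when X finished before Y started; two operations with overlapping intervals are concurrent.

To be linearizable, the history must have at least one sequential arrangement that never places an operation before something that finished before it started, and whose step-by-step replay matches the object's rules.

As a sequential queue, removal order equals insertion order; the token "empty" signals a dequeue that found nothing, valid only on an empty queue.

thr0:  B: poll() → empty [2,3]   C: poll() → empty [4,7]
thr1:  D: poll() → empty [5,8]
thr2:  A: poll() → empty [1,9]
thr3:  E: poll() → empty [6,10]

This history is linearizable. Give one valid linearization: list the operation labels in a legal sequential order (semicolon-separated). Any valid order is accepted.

A; B; C; D; E

step 1: A poll() → empty — queue <>
step 2: B poll() → empty — queue <>
step 3: C poll() → empty — queue <>
step 4: D poll() → empty — queue <>
step 5: E poll() → empty — queue <>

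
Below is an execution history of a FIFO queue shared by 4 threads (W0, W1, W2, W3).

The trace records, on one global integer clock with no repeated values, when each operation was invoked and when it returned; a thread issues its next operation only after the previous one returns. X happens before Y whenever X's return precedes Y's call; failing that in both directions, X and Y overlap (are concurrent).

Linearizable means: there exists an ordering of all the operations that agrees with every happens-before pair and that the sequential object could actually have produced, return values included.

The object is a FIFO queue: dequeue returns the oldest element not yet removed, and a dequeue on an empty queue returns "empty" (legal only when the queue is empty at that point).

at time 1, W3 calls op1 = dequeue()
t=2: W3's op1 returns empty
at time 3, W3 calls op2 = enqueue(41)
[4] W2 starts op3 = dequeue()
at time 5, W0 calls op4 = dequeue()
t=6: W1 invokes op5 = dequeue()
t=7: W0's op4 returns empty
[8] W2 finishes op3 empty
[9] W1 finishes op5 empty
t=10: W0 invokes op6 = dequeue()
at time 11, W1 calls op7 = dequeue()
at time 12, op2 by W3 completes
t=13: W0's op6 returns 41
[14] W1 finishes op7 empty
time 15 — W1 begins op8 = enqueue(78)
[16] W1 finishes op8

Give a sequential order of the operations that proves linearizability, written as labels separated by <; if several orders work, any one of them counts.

after step 1 (op1 dequeue() → empty): queue <>
after step 2 (op3 dequeue() → empty): queue <>
after step 3 (op4 dequeue() → empty): queue <>
after step 4 (op5 dequeue() → empty): queue <>
after step 5 (op2 enqueue(41)): queue <41>
after step 6 (op6 dequeue() → 41): queue <>
after step 7 (op7 dequeue() → empty): queue <>
after step 8 (op8 enqueue(78)): queue <78>

op1 < op3 < op4 < op5 < op2 < op6 < op7 < op8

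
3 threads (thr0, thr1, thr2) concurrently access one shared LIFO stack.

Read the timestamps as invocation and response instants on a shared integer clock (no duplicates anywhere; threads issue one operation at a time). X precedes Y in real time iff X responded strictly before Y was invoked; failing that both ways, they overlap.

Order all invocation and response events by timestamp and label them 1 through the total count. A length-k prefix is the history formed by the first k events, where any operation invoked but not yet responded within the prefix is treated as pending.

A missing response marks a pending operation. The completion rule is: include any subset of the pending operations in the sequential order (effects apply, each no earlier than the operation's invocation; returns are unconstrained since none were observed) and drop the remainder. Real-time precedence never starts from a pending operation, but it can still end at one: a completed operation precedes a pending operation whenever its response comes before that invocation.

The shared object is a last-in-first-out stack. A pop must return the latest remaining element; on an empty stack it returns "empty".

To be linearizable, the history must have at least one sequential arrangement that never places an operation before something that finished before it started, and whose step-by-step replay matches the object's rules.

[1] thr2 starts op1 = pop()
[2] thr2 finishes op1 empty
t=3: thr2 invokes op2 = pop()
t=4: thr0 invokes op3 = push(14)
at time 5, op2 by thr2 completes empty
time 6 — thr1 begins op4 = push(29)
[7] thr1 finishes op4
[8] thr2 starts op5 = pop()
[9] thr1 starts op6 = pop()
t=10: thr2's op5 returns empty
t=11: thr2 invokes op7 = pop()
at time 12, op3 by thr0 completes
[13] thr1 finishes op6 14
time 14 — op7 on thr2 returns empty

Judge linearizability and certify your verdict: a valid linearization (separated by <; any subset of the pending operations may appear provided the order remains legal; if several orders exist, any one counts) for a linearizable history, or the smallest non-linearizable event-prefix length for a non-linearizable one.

not linearizable — minimal violating prefix: 13 events

cut after 12 events: linearizable; cut after 13 events (op6 responds, time 13): not linearizable
6 completed operations, 10 real-time-consistent orders — every LIFO stack replay fails
no completion choice of the 1 pending operation (op7) rescues it — every subset was tried
e.g. op1, op2, op3, op4, op5, op6 (pending dropped): illegal at step 5, since op5 pop() → empty cannot apply there
e.g. op1, op2, op3, op4, op6, op5 (pending dropped): illegal at step 5, since op6 pop() → 14 cannot apply there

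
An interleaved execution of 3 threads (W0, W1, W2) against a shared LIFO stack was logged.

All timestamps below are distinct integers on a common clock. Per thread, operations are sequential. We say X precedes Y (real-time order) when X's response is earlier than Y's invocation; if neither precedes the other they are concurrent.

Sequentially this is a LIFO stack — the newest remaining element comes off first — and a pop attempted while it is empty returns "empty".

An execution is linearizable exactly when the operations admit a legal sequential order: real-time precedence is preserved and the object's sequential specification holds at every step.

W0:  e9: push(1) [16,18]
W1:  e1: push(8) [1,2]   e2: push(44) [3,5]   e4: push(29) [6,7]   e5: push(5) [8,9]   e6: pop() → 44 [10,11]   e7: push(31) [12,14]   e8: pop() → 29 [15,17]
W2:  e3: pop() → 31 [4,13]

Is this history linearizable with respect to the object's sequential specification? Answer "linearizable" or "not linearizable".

already the first 11 events (up to e6's response at time 11) admit no linearization; the first 10 still do
exactly one order of the 5 completed ops respects real time; the LIFO stack replay fails
include/drop combinations of the 1 pending operation (e3) were all tried; none helps
sample order e1, e2, e4, e5, e6 (pending dropped) stalls at step 5 — e6 pop() → 44 has no legal effect

not linearizable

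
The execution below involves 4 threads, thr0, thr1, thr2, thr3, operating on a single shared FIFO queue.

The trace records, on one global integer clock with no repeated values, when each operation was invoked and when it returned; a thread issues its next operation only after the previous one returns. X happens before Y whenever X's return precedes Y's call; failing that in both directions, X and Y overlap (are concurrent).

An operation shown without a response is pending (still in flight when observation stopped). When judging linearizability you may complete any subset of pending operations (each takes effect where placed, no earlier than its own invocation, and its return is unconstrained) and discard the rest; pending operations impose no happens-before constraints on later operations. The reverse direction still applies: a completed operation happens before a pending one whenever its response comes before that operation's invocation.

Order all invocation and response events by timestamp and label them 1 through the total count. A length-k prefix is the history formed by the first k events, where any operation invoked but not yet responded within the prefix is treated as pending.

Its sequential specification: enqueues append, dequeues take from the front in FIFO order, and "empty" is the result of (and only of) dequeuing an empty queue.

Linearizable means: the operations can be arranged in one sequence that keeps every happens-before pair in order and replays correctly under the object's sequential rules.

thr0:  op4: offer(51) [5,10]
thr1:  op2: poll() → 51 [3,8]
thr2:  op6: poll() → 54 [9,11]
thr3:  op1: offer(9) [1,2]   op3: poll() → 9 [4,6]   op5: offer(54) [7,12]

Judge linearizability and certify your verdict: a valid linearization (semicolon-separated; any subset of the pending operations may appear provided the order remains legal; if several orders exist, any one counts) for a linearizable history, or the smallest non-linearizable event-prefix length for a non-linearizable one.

step 1: op1 offer(9) — queue <9>
step 2: op3 poll() → 9 — queue <>
step 3: op4 offer(51) — queue <51>
step 4: op2 poll() → 51 — queue <>
step 5: op5 offer(54) — queue <54>
step 6: op6 poll() → 54 — queue <>

linearizable — witness: op1; op3; op4; op2; op5; op6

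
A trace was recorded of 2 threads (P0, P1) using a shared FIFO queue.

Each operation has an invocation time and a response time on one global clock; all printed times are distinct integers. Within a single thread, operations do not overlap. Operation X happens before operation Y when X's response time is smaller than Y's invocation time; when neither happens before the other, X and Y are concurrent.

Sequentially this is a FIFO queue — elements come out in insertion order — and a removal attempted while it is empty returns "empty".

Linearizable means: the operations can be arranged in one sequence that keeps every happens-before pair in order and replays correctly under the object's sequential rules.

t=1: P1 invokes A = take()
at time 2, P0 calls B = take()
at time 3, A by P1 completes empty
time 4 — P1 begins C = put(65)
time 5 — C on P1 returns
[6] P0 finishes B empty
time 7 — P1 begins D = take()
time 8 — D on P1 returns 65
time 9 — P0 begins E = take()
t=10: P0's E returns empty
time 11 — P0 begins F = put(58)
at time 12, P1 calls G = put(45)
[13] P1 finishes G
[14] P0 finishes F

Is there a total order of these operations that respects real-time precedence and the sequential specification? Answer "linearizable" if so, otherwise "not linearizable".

linearizable

witness order: A, B, C, D, E, F, G
step 1: A take() → empty — queue <>
step 2: B take() → empty — queue <>
step 3: C put(65) — queue <65>
step 4: D take() → 65 — queue <>
step 5: E take() → empty — queue <>
step 6: F put(58) — queue <58>
step 7: G put(45) — queue <58,45>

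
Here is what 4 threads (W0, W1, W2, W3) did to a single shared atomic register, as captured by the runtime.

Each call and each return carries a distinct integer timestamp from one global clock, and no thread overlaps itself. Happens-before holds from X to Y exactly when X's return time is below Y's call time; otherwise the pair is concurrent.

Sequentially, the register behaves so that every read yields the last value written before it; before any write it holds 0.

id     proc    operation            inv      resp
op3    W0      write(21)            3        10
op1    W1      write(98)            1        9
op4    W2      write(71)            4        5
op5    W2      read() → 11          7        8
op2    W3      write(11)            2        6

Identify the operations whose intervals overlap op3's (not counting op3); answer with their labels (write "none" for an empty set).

op1, op2, op4, op5

op3 spans [3,10]: anything still running between times 3 and 10 counts as concurrent
op1 [1,9]: concurrent
op2 [2,6]: concurrent
op4 [4,5]: concurrent
op5 [7,8]: concurrent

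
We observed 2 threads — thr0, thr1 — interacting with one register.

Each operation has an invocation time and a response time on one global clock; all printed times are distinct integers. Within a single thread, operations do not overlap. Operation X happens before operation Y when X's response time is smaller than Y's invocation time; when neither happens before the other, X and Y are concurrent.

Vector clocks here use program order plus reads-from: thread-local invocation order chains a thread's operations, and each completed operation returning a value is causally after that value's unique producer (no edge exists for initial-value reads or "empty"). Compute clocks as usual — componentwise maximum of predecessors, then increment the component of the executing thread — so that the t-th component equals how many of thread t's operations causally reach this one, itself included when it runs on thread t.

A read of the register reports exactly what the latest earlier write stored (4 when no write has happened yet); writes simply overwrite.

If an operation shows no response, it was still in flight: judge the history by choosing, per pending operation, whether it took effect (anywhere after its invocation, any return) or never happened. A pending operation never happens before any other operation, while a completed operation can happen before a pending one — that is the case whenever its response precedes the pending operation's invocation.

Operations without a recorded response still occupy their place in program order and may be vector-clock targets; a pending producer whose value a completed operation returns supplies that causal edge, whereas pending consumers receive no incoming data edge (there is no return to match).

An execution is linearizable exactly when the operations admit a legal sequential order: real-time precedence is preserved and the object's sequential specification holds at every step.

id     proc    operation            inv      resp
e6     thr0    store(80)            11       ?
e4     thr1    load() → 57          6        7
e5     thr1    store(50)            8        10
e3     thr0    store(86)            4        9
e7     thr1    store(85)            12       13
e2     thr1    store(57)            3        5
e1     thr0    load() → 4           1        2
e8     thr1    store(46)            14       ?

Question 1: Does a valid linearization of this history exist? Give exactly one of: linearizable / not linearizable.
a witness: e1, e2, e4, e3, e5, e6, e7
after step 1 (e1 load() → 4): value 4
after step 2 (e2 store(57)): value 57
after step 3 (e4 load() → 57): value 57
after step 4 (e3 store(86)): value 86
after step 5 (e5 store(50)): value 50
after step 6 (e6 store(80) (pending, included)): value 80
after step 7 (e7 store(85)): value 85

linearizable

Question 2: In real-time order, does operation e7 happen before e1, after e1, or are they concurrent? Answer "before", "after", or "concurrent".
e7 spans [12,13], e1 spans [1,2]
resp(e1)=2 < inv(e7)=12

after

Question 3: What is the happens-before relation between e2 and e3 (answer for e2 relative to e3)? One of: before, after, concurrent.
e2 spans [3,5], e3 spans [4,9]
the intervals overlap in both directions

concurrent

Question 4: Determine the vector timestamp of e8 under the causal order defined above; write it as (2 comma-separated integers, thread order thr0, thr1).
no predecessors for e2 (invoked 3): thr1 increments from zero → (0, 1)
no predecessors for e1 (invoked 1): thr0 increments from zero → (1, 0)
e4, invoked 6, takes VC(e2)=(0, 1) under max, adds 1 for thr1 → (0, 2)
e3, invoked 4, takes VC(e1)=(1, 0) under max, adds 1 for thr0 → (2, 0)
e5, invoked 8, takes VC(e4)=(0, 2) under max, adds 1 for thr1 → (0, 3)
e6, invoked 11, takes VC(e3)=(2, 0) under max, adds 1 for thr0 → (3, 0)
e7, invoked 12, takes VC(e5)=(0, 3) under max, adds 1 for thr1 → (0, 4)
e8, invoked 14, takes VC(e7)=(0, 4) under max, adds 1 for thr1 → (0, 5)
target: VC(e8) = (0, 5)

(0, 5)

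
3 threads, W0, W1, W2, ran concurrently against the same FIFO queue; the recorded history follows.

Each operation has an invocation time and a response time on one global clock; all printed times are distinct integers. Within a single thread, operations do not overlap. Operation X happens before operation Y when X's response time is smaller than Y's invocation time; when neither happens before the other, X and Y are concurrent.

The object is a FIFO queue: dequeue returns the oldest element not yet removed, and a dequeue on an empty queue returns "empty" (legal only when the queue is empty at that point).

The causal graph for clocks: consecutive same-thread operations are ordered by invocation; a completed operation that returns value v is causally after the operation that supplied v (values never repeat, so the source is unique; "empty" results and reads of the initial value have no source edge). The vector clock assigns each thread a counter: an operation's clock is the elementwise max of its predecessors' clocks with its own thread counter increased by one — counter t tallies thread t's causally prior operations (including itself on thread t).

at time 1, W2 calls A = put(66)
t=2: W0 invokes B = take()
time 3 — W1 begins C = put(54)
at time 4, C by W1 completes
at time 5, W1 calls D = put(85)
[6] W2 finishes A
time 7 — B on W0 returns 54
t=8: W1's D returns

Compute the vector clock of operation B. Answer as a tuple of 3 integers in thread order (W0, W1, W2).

(1, 1, 0)

VC(A, invoked at 1): no causal predecessors; +1 on W2 → (0, 0, 1)
VC(C, invoked at 3): no causal predecessors; +1 on W1 → (0, 1, 0)
D (invocation 5): componentwise max over VC(C)=(0, 1, 0), +1 at W1, giving (0, 2, 0)
B (invocation 2): componentwise max over VC(C)=(0, 1, 0), +1 at W0, giving (1, 1, 0)
target: VC(B) = (1, 1, 0)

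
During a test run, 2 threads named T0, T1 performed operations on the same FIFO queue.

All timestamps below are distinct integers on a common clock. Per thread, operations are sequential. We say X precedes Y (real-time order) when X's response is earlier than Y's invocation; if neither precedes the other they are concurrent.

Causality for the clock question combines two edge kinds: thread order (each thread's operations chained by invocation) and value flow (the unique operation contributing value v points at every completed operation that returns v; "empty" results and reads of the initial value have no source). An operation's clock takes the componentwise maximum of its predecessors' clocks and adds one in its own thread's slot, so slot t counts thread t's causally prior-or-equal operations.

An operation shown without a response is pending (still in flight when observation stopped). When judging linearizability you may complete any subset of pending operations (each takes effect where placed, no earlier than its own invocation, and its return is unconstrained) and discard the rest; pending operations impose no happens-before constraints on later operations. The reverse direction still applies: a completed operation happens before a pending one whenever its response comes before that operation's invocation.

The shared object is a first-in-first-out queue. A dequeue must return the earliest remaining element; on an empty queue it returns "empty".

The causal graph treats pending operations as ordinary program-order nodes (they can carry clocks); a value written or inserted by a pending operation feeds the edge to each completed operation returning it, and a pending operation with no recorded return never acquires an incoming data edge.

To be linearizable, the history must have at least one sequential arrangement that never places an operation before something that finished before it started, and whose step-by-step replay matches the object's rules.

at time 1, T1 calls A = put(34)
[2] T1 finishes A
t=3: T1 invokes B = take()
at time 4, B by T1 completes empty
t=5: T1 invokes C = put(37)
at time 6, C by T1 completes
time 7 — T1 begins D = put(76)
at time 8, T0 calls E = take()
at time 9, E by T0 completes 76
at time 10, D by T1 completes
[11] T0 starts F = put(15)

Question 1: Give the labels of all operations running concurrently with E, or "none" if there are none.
D

concurrent with E ([8,9]): every op whose interval crosses 8..9
A [1,2]: before
B [3,4]: before
C [5,6]: before
D [7,10]: concurrent
F [11,…): after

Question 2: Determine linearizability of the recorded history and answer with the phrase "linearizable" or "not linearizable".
not linearizable

the violation lands at event 4, B's response at time 4: events 1..3 linearize, events 1..4 do not
exhaustive check: the 2 completed FIFO queue ops admit one real-time order; illegal
for example A, B fails at step 2: B take() → empty is not legal there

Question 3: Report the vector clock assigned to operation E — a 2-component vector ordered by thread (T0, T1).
(1, 4)

A, invoked 1, has no incoming edges; only T1's bump applies → (0, 1)
from VC(A)=(0, 1), B (invoked 3) maxes components and bumps T1 → (0, 2)
from VC(B)=(0, 2), C (invoked 5) maxes components and bumps T1 → (0, 3)
from VC(C)=(0, 3), D (invoked 7) maxes components and bumps T1 → (0, 4)
from VC(D)=(0, 4), E (invoked 8) maxes components and bumps T0 → (1, 4)
from VC(E)=(1, 4), F (invoked 11) maxes components and bumps T0 → (2, 4)
target: VC(E) = (1, 4)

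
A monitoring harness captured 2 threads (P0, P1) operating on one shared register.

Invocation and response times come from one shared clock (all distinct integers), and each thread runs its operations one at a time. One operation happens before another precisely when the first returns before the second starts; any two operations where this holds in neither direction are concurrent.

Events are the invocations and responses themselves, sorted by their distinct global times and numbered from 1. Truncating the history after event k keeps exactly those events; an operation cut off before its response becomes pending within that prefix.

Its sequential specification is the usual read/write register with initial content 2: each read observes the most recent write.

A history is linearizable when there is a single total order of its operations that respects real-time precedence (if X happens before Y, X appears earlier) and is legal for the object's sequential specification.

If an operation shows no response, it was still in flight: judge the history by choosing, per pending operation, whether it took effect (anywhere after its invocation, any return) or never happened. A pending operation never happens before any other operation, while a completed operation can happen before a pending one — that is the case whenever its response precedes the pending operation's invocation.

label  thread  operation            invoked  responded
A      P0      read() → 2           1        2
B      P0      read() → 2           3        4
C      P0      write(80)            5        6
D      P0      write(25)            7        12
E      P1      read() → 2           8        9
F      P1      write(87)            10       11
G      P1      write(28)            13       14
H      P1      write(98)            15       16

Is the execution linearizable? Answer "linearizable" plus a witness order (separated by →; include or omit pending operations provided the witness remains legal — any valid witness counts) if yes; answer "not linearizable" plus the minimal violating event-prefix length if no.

prefix check: 1..8 passes, 1..9 fails once E's time-9 response joins
the sole real-time-consistent order of 4 completed operations fails the register replay
every completion of the 1 pending operation (D) was checked; none linearizes
e.g. A, B, C, E (pending dropped): illegal at step 4, since E read() → 2 cannot apply there

not linearizable — minimal violating prefix: 9 events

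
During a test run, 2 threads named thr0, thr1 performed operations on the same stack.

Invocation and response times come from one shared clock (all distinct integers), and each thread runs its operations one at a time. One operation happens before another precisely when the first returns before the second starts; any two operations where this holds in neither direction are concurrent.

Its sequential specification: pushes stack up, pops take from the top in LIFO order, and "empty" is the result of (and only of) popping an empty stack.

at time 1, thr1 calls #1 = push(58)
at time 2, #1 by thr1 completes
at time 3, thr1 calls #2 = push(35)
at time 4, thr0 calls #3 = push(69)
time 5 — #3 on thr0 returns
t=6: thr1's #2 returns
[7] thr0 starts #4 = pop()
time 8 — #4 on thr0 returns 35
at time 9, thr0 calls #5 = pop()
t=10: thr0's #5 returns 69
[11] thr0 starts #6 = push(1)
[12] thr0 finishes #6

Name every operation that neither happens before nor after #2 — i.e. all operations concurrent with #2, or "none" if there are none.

#3

#2 spans [3,6]; an op avoiding the whole window 3..6 is ordered, any other is concurrent
#1 [1,2]: before
#3 [4,5]: concurrent
#4 [7,8]: after
#5 [9,10]: after
#6 [11,12]: after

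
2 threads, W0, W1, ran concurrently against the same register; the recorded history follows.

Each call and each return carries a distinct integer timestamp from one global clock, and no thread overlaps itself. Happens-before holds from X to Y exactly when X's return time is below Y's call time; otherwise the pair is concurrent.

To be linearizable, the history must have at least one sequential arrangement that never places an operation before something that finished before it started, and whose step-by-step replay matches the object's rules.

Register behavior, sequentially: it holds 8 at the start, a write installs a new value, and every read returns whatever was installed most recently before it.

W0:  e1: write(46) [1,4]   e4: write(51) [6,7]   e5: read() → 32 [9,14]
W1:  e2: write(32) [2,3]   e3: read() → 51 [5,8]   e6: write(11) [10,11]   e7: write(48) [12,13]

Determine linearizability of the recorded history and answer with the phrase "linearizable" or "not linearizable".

not linearizable

already the first 14 events (up to e5's response at time 14) admit no linearization; the first 13 still do
every one of the 12 real-time-consistent orders over 7 completed register ops fails the sequential spec
take e1, e2, e3, e4, e5, e6, e7: step 3 already fails, because e3 read() → 51 cannot occur there
take e1, e2, e3, e4, e6, e5, e7: step 3 already fails, because e3 read() → 51 cannot occur there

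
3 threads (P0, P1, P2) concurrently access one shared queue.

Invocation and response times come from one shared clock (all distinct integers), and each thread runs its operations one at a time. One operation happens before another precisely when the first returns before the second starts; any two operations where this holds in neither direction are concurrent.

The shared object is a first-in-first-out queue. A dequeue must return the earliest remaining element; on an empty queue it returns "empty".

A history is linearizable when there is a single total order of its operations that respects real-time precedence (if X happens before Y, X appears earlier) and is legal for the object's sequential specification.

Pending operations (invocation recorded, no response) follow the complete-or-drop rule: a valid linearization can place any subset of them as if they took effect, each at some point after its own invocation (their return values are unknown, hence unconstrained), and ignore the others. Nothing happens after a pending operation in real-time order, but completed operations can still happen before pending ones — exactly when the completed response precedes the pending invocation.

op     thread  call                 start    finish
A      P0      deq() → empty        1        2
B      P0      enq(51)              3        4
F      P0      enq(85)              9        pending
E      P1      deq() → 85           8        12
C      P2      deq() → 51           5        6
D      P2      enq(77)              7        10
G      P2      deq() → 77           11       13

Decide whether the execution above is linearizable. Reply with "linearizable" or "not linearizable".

linearizable

witness order: A, B, C, D, F, G, E
after step 1 (A deq() → empty): queue <>
after step 2 (B enq(51)): queue <51>
after step 3 (C deq() → 51): queue <>
after step 4 (D enq(77)): queue <77>
after step 5 (F enq(85) (pending, included)): queue <77,85>
after step 6 (G deq() → 77): queue <85>
after step 7 (E deq() → 85): queue <>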